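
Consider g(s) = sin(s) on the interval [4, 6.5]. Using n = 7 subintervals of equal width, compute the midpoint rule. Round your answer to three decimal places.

Δs = (6.5 − 4)/7 = 5/14.
Midpoints: 117/28, 127/28, 137/28, 5.25, 157/28, 167/28, 177/28.
g(117/28) ≈ -0.861, g(127/28) ≈ -0.984, g(137/28) ≈ -0.984, g(5.25) ≈ -0.859, g(157/28) ≈ -0.626, g(167/28) ≈ -0.314, g(177/28) ≈ 0.038.
Sum = Δs · [g(117/28) + g(127/28) + g(137/28) + ...].
Sum ≈ -1.639.

-1.639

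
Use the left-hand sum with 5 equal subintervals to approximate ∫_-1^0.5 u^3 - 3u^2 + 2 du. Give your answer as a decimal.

1.05

Δu = (0.5 − (-1))/5 = 0.3.
Left endpoints: -1, -0.7, -0.4, -0.1, 0.2.
f(-1) = -2, f(-0.7) = 0.187, f(-0.4) = 1.456, f(-0.1) = 1.969, f(0.2) = 1.888.
Sum = Δu · [f(-1) + f(-0.7) + f(-0.4) + f(-0.1) + f(0.2)].
Sum = 1.05.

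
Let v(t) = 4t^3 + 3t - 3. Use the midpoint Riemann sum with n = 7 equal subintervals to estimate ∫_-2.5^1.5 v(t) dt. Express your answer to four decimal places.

-51.3469

Δt = (1.5 − (-2.5))/7 = 4/7.
Midpoints: -31/14, -23/14, -15/14, -0.5, 1/14, 9/14, 17/14.
v(-31/14) = -18203/343, v(-23/14) = -8803/343, v(-15/14) = -3819/343, v(-0.5) = -5, v(1/14) = -955/343, v(9/14) = -3/343, v(17/14) = 2677/343.
Sum = Δt · [v(-31/14) + v(-23/14) + v(-15/14) + ...].
Sum ≈ -51.3469.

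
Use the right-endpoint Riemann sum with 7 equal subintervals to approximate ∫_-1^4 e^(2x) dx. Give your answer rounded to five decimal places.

Δx = (4 − (-1))/7 = 5/7.
Right endpoints: -2/7, 3/7, 8/7, 13/7, 18/7, 23/7, 4.
f(-2/7) ≈ 0.56472, f(3/7) ≈ 2.35642, f(8/7) ≈ 9.83271, f(13/7) ≈ 41.02927, f(18/7) ≈ 171.20423, f(23/7) ≈ 714.38967, f(4) ≈ 2980.95799.
Sum = Δx · [f(-2/7) + f(3/7) + f(8/7) + ...].
Sum ≈ 2800.23928.

2800.23928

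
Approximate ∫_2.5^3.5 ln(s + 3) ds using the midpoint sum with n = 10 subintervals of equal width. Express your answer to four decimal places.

1.7906

Δs = (3.5 − 2.5)/10 = 0.1.
Midpoints: 2.55, 2.65, 2.75, 2.85, 2.95, 3.05, 3.15, 3.25, 3.35, 3.45.
f(2.55) ≈ 1.7138, f(2.65) ≈ 1.7317, f(2.75) ≈ 1.7492, f(2.85) ≈ 1.7664, f(2.95) ≈ 1.7834, f(3.05) ≈ 1.8001, f(3.15) ≈ 1.8165, f(3.25) ≈ 1.8326, f(3.35) ≈ 1.8485, f(3.45) ≈ 1.8641.
Sum = Δs · [f(2.55) + f(2.65) + f(2.75) + ...].
Sum ≈ 1.7906.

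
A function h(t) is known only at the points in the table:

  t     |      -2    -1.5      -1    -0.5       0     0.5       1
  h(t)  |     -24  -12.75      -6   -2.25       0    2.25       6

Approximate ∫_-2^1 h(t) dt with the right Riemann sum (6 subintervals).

Δt = 0.5.
Sum = 0.5·[(-12.75) + (-6) + (-2.25) + 0 + 2.25 + 6] = -6.375.

-6.375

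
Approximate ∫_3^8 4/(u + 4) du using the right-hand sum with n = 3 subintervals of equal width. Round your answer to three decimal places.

Δu = (8 − 3)/3 = 5/3.
Right endpoints: 14/3, 19/3, 8.
f(14/3) = 6/13, f(19/3) = 12/31, f(8) = 1/3.
Sum = Δu · [f(14/3) + f(19/3) + f(8)].
Sum ≈ 1.970.

1.970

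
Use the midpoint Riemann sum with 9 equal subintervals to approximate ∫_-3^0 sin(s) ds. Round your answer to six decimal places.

Δs = (0 − (-3))/9 = 1/3.
Midpoints: -17/6, -2.5, -13/6, -11/6, -1.5, -7/6, -5/6, -0.5, -1/6.
f(-17/6) ≈ -0.303400, f(-2.5) ≈ -0.598472, f(-13/6) ≈ -0.827660, f(-11/6) ≈ -0.965735, f(-1.5) ≈ -0.997495, f(-7/6) ≈ -0.919445, f(-5/6) ≈ -0.740177, f(-0.5) ≈ -0.479426, f(-1/6) ≈ -0.165896.
Sum = Δs · [f(-17/6) + f(-2.5) + f(-13/6) + ...].
Sum ≈ -1.999235.

-1.999235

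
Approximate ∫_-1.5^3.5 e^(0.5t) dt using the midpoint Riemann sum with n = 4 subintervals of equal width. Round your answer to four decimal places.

10.3945

Δt = (3.5 − (-1.5))/4 = 1.25.
Midpoints: -0.875, 0.375, 1.625, 2.875.
f(-0.875) ≈ 0.6456, f(0.375) ≈ 1.2062, f(1.625) ≈ 2.2535, f(2.875) ≈ 4.2102.
Sum = Δt · [f(-0.875) + f(0.375) + f(1.625) + f(2.875)].
Sum ≈ 10.3945.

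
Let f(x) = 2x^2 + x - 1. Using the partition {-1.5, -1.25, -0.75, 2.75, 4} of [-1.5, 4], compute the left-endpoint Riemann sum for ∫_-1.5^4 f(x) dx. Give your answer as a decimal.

19.84375

Subinterval widths: 0.25, 0.5, 3.5, 1.25.
Left endpoints: -1.5, -1.25, -0.75, 2.75.
f(-1.5) = 2, f(-1.25) = 0.875, f(-0.75) = -0.625, f(2.75) = 16.875.
Sum = Σ Δx_i · f(x_i).
Sum = 19.84375.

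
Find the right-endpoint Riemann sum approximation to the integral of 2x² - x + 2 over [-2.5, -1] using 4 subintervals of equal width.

13.1953125

Δx = (-1 − (-2.5))/4 = 0.375.
Right endpoints: -2.125, -1.75, -1.375, -1.
f(-2.125) = 13.15625, f(-1.75) = 9.875, f(-1.375) = 7.15625, f(-1) = 5.
Sum = Δx · [f(-2.125) + f(-1.75) + f(-1.375) + f(-1)].
Sum = 13.1953125.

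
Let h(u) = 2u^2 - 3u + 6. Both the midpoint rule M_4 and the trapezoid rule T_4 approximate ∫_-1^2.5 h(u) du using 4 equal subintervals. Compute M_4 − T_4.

-1.33984375

M_4 = 23.76171875.
T_4 = 25.1015625.
M_4 − T_4 = -1.33984375.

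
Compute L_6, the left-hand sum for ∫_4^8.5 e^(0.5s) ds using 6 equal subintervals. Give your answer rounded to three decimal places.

103.381

Δs = (8.5 − 4)/6 = 0.75.
Left endpoints: 4, 4.75, 5.5, 6.25, 7, 7.75.
f(4) ≈ 7.389, f(4.75) ≈ 10.751, f(5.5) ≈ 15.643, f(6.25) ≈ 22.760, f(7) ≈ 33.115, f(7.75) ≈ 48.183.
Sum = Δs · [f(4) + f(4.75) + f(5.5) + ...].
Sum ≈ 103.381.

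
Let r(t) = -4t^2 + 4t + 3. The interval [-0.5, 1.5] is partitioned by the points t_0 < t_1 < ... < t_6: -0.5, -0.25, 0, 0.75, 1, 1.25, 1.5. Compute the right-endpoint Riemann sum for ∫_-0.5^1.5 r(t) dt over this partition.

5.1875

Subinterval widths: 0.25, 0.25, 0.75, 0.25, 0.25, 0.25.
Right endpoints: -0.25, 0, 0.75, 1, 1.25, 1.5.
r(-0.25) = 1.75, r(0) = 3, r(0.75) = 3.75, r(1) = 3, r(1.25) = 1.75, r(1.5) = 0.
Sum = Σ Δt_i · r(t_i).
Sum = 5.1875.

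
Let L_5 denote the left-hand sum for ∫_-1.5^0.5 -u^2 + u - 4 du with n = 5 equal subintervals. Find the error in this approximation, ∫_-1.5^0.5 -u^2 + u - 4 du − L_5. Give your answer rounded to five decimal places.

0.85333

Exact integral: ∫_-1.5^0.5 f(u) du ≈ -10.1666667.
L_5 = -11.02.
Error ≈ -10.1666667 − (-11.02) ≈ 0.85333.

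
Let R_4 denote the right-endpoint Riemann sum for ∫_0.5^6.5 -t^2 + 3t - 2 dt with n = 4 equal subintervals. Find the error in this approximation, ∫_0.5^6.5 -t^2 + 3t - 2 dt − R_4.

Exact integral: ∫_0.5^6.5 f(t) dt = -40.5.
R_4 = -60.75.
Error = -40.5 − (-60.75) = 20.25.

20.25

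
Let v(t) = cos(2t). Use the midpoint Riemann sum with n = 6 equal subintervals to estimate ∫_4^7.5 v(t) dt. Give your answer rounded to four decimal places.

Δt = (7.5 − 4)/6 = 7/12.
Midpoints: 103/24, 4.875, 131/24, 145/24, 6.625, 173/24.
v(103/24) ≈ -0.6664, v(4.875) ≈ -0.9476, v(131/24) ≈ -0.0788, v(145/24) ≈ 0.8856, v(6.625) ≈ 0.7753, v(173/24) ≈ -0.2759.
Sum = Δt · [v(103/24) + v(4.875) + v(131/24) + ...].
Sum ≈ -0.1795.

-0.1795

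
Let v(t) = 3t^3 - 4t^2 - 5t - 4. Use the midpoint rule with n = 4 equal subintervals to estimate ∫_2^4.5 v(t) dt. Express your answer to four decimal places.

Δt = (4.5 − 2)/4 = 0.625.
Midpoints: 2.3125, 2.9375, 3.5625, 4.1875.
v(2.3125) = 599/4096, v(2.9375) = 93549/4096, v(3.5625) = 258299/4096, v(4.1875) = 512849/4096.
Sum = Δt · [v(2.3125) + v(2.9375) + v(3.5625) + v(4.1875)].
Sum ≈ 132.0337.

132.0337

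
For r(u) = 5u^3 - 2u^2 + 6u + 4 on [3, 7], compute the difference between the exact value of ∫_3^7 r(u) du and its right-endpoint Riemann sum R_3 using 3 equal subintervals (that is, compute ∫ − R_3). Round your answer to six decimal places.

Exact integral: ∫_3^7 r(u) du ≈ 2825.33333333.
R_3 ≈ 3927.85185185.
Error ≈ 2825.33333333 − 3927.85185185 ≈ -1102.518519.

-1102.518519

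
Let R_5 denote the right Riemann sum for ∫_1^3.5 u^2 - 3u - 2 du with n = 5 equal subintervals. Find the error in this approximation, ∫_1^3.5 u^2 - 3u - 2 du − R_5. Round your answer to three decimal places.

-1.042

Exact integral: ∫_1^3.5 f(u) du ≈ -7.91667.
R_5 = -6.875.
Error ≈ -7.91667 − (-6.875) ≈ -1.042.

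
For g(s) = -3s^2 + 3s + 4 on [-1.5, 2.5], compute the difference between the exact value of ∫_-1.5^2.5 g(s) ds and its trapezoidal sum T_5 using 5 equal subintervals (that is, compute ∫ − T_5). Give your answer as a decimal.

Exact integral: ∫_-1.5^2.5 g(s) ds = 3.
T_5 = 1.72.
Error = 3 − 1.72 = 1.28.

1.28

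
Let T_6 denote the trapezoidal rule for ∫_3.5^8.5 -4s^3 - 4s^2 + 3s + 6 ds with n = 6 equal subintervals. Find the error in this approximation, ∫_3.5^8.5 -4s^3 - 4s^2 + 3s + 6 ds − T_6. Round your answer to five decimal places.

Exact integral: ∫_3.5^8.5 f(s) ds ≈ -5711.6666667.
T_6 ≈ -5755.6481481.
Error ≈ -5711.6666667 − (-5755.6481481) ≈ 43.98148.

43.98148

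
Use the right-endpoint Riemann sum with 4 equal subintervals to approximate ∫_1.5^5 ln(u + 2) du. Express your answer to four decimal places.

Δu = (5 − 1.5)/4 = 0.875.
Right endpoints: 2.375, 3.25, 4.125, 5.
f(2.375) ≈ 1.4759, f(3.25) ≈ 1.6582, f(4.125) ≈ 1.8124, f(5) ≈ 1.9459.
Sum = Δu · [f(2.375) + f(3.25) + f(4.125) + f(5)].
Sum ≈ 6.0309.

6.0309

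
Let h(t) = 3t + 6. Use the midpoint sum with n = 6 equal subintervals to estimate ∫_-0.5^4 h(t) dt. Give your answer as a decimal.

Δt = (4 − (-0.5))/6 = 0.75.
Midpoints: -0.125, 0.625, 1.375, 2.125, 2.875, 3.625.
h(-0.125) = 5.625, h(0.625) = 7.875, h(1.375) = 10.125, h(2.125) = 12.375, h(2.875) = 14.625, h(3.625) = 16.875.
Sum = Δt · [h(-0.125) + h(0.625) + h(1.375) + ...].
Sum = 50.625.

50.625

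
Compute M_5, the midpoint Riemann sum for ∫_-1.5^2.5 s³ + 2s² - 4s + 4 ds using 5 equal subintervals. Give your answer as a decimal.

Δs = (2.5 − (-1.5))/5 = 0.8.
Midpoints: -1.1, -0.3, 0.5, 1.3, 2.1.
f(-1.1) = 9.489, f(-0.3) = 5.353, f(0.5) = 2.625, f(1.3) = 4.377, f(2.1) = 13.681.
Sum = Δs · [f(-1.1) + f(-0.3) + f(0.5) + f(1.3) + f(2.1)].
Sum = 28.42.

28.42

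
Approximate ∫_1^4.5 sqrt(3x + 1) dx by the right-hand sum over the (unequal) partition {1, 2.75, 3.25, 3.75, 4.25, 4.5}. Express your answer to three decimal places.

11.518

Subinterval widths: 1.75, 0.5, 0.5, 0.5, 0.25.
Right endpoints: 2.75, 3.25, 3.75, 4.25, 4.5.
f(2.75) ≈ 3.041, f(3.25) ≈ 3.279, f(3.75) ≈ 3.500, f(4.25) ≈ 3.708, f(4.5) ≈ 3.808.
Sum = Σ Δx_i · f(x_i).
Sum ≈ 11.518.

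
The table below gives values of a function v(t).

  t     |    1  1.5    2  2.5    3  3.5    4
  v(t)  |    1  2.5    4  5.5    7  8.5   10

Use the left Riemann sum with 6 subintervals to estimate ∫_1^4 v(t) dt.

Δt = 0.5.
Sum = 0.5·[1 + 2.5 + 4 + 5.5 + 7 + 8.5] = 14.25.

14.25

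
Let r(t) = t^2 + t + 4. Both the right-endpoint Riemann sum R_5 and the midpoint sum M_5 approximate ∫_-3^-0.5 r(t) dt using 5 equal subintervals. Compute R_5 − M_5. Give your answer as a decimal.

R_5 = 13.125.
M_5 = 14.53125.
R_5 − M_5 = -1.40625.

-1.40625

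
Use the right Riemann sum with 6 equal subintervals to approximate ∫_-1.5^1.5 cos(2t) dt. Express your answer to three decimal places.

0.129

Δt = (1.5 − (-1.5))/6 = 0.5.
Right endpoints: -1, -0.5, 0, 0.5, 1, 1.5.
f(-1) ≈ -0.416, f(-0.5) ≈ 0.540, f(0) ≈ 1.000, f(0.5) ≈ 0.540, f(1) ≈ -0.416, f(1.5) ≈ -0.990.
Sum = Δt · [f(-1) + f(-0.5) + f(0) + ...].
Sum ≈ 0.129.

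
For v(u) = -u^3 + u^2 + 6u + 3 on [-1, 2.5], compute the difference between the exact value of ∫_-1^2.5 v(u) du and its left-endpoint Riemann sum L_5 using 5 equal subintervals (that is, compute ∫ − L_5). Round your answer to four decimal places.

Exact integral: ∫_-1^2.5 v(u) du ≈ 22.276042.
L_5 = 18.55.
Error ≈ 22.276042 − 18.55 ≈ 3.7260.

3.7260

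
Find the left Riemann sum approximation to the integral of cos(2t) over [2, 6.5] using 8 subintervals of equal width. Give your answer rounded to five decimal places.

Δt = (6.5 − 2)/8 = 0.5625.
Left endpoints: 2, 2.5625, 3.125, 3.6875, 4.25, 4.8125, 5.375, 5.9375.
f(2) ≈ -0.65364, f(2.5625) ≈ 0.40100, f(3.125) ≈ 0.99945, f(3.6875) ≈ 0.46088, f(4.25) ≈ -0.60201, f(4.8125) ≈ -0.98002, f(5.375) ≈ -0.24311, f(5.9375) ≈ 0.77037.
Sum = Δt · [f(2) + f(2.5625) + f(3.125) + ...].
Sum ≈ 0.08601.

0.08601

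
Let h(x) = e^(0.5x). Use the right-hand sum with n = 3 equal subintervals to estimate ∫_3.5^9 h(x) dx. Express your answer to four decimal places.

257.4043

Δx = (9 − 3.5)/3 = 11/6.
Right endpoints: 16/3, 43/6, 9.
h(16/3) ≈ 14.3919, h(43/6) ≈ 35.9933, h(9) ≈ 90.0171.
Sum = Δx · [h(16/3) + h(43/6) + h(9)].
Sum ≈ 257.4043.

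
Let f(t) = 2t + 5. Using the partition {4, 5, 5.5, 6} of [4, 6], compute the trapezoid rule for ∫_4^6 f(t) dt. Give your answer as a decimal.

30

Subinterval widths: 1, 0.5, 0.5.
f(4) = 13, f(5) = 15, f(5.5) = 16, f(6) = 17.
On each subinterval the trapezoid contributes (Δt_i/2)·[f(t_{i-1}) + f(t_i)].
Sum = 30.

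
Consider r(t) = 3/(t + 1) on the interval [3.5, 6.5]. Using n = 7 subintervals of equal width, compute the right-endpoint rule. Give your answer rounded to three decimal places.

Δt = (6.5 − 3.5)/7 = 3/7.
Right endpoints: 55/14, 61/14, 67/14, 73/14, 79/14, 85/14, 6.5.
r(55/14) = 14/23, r(61/14) = 0.56, r(67/14) = 14/27, r(73/14) = 14/29, r(79/14) = 14/31, r(85/14) = 14/33, r(6.5) = 0.4.
Sum = Δt · [r(55/14) + r(61/14) + r(67/14) + ...].
Sum ≈ 1.477.

1.477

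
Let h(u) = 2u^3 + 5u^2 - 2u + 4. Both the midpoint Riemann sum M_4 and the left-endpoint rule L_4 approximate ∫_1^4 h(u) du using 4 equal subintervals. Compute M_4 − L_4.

M_4 = 226.6875.
L_4 = 162.
M_4 − L_4 = 64.6875.

64.6875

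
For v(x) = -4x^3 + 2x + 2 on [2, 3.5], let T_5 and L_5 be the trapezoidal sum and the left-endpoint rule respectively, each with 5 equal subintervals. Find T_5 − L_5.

-20.475

T_5 = -123.555.
L_5 = -103.08.
T_5 − L_5 = -20.475.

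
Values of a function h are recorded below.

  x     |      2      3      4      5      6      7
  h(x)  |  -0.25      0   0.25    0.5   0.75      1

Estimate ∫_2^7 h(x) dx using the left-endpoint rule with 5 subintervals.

Δx = 1.
Sum = 1·[(-0.25) + 0 + 0.25 + 0.5 + 0.75] = 1.25.

1.25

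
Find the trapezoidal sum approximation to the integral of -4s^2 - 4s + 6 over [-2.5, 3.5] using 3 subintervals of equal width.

Δs = (3.5 − (-2.5))/3 = 2.
f(-2.5) = -9, f(-0.5) = 7, f(1.5) = -9, f(3.5) = -57.
T_3 = (Δs/2)·[f(s_0) + 2f(s_1) + 2f(s_2) + f(s_3)].
Sum = -70.

-70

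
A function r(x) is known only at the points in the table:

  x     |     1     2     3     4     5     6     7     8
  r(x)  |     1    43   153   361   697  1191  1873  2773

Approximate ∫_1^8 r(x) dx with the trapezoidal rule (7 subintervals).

5705

Δx = 1.
T_7 = (1/2)·[1 + 2·43 + 2·153 + 2·361 + 2·697 + 2·1191 + 2·1873 + 2773] = 5705.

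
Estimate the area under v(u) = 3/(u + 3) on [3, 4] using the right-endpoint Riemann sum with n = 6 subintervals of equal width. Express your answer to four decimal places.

0.4566

Δu = (4 − 3)/6 = 1/6.
Right endpoints: 19/6, 10/3, 3.5, 11/3, 23/6, 4.
v(19/6) = 18/37, v(10/3) = 9/19, v(3.5) = 6/13, v(11/3) = 0.45, v(23/6) = 18/41, v(4) = 3/7.
Sum = Δu · [v(19/6) + v(10/3) + v(3.5) + ...].
Sum ≈ 0.4566.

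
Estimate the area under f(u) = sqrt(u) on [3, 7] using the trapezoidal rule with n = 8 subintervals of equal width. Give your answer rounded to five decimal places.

8.88066

Δu = (7 − 3)/8 = 0.5.
f(3) ≈ 1.73205, f(3.5) ≈ 1.87083, f(4) ≈ 2.00000, f(4.5) ≈ 2.12132, f(5) ≈ 2.23607, f(5.5) ≈ 2.34521, f(6) ≈ 2.44949, f(6.5) ≈ 2.54951, f(7) ≈ 2.64575.
T_8 = (Δu/2)·[f(u_0) + 2f(u_1) + ... + 2f(u_{7}) + f(u_8)].
Sum ≈ 8.88066.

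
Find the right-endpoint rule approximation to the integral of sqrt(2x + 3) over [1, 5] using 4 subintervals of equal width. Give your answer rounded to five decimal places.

Δx = (5 − 1)/4 = 1.
Right endpoints: 2, 3, 4, 5.
f(2) ≈ 2.64575, f(3) ≈ 3.00000, f(4) ≈ 3.31662, f(5) ≈ 3.60555.
Sum = Δx · [f(2) + f(3) + f(4) + f(5)].
Sum ≈ 12.56793.

12.56793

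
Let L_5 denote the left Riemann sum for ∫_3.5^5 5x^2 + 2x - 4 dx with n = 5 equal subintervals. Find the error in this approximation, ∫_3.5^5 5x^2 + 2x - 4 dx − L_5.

9.9

Exact integral: ∫_3.5^5 f(x) dx = 143.625.
L_5 = 133.725.
Error = 143.625 − 133.725 = 9.9.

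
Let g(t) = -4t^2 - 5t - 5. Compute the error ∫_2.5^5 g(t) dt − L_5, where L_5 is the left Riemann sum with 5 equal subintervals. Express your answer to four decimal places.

-21.4583

Exact integral: ∫_2.5^5 g(t) dt ≈ -205.208333.
L_5 = -183.75.
Error ≈ -205.208333 − (-183.75) ≈ -21.4583.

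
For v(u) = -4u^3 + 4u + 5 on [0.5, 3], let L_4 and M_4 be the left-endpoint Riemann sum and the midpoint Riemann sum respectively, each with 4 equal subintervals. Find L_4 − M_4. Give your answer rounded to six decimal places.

25.341797

L_4 = -23.88671875.
M_4 ≈ -49.22851562.
L_4 − M_4 ≈ 25.341797.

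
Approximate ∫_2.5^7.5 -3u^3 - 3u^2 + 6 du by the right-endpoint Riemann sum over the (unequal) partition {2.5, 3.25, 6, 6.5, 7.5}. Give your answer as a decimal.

Subinterval widths: 0.75, 2.75, 0.5, 1.
Right endpoints: 3.25, 6, 6.5, 7.5.
f(3.25) = -128.671875, f(6) = -750, f(6.5) = -944.625, f(7.5) = -1428.375.
Sum = Σ Δu_i · f(u_i).
Sum = -4059.69140625.

-4059.69140625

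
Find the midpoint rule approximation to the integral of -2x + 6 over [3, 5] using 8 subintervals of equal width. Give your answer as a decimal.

Δx = (5 − 3)/8 = 0.25.
Midpoints: 3.125, 3.375, 3.625, 3.875, 4.125, 4.375, 4.625, 4.875.
f(3.125) = -0.25, f(3.375) = -0.75, f(3.625) = -1.25, f(3.875) = -1.75, f(4.125) = -2.25, f(4.375) = -2.75, f(4.625) = -3.25, f(4.875) = -3.75.
Sum = Δx · [f(3.125) + f(3.375) + f(3.625) + ...].
Sum = -4.

-4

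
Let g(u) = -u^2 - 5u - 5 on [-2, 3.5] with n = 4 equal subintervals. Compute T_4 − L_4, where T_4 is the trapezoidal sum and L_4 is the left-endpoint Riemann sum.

-24.578125

T_4 = -66.81640625.
L_4 = -42.23828125.
T_4 − L_4 = -24.578125.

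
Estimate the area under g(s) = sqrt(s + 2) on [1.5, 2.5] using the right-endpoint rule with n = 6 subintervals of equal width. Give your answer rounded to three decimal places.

2.019

Δs = (2.5 − 1.5)/6 = 1/6.
Right endpoints: 5/3, 11/6, 2, 13/6, 7/3, 2.5.
g(5/3) ≈ 1.915, g(11/6) ≈ 1.958, g(2) ≈ 2.000, g(13/6) ≈ 2.041, g(7/3) ≈ 2.082, g(2.5) ≈ 2.121.
Sum = Δs · [g(5/3) + g(11/6) + g(2) + ...].
Sum ≈ 2.019.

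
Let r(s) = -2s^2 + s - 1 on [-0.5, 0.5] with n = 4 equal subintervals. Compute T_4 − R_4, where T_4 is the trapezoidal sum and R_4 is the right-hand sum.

T_4 = -1.1875.
R_4 = -1.0625.
T_4 − R_4 = -0.125.

-0.125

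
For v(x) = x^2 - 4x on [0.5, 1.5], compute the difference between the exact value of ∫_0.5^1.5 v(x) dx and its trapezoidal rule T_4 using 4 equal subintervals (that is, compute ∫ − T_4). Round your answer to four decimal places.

Exact integral: ∫_0.5^1.5 v(x) dx ≈ -2.916667.
T_4 = -2.90625.
Error ≈ -2.916667 − (-2.90625) ≈ -0.0104.

-0.0104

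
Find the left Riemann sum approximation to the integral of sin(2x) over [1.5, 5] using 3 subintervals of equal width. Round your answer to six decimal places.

Δx = (5 − 1.5)/3 = 7/6.
Left endpoints: 1.5, 8/3, 23/6.
f(1.5) ≈ 0.141120, f(8/3) ≈ -0.813329, f(23/6) ≈ 0.982508.
Sum = Δx · [f(1.5) + f(8/3) + f(23/6)].
Sum ≈ 0.362015.

0.362015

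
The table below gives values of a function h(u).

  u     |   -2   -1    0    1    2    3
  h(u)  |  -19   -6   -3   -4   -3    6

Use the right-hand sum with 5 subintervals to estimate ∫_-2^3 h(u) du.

Δu = 1.
Sum = 1·[(-6) + (-3) + (-4) + (-3) + 6] = -10.

-10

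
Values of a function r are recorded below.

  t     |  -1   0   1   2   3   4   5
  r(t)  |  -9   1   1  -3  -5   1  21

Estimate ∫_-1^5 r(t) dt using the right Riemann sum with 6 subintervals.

16

Δt = 1.
Sum = 1·[1 + 1 + (-3) + (-5) + 1 + 21] = 16.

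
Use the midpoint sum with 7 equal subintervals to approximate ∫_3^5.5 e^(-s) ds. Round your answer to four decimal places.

Δs = (5.5 − 3)/7 = 5/14.
Midpoints: 89/28, 99/28, 109/28, 4.25, 129/28, 139/28, 149/28.
f(89/28) ≈ 0.0416, f(99/28) ≈ 0.0291, f(109/28) ≈ 0.0204, f(4.25) ≈ 0.0143, f(129/28) ≈ 0.0100, f(139/28) ≈ 0.0070, f(149/28) ≈ 0.0049.
Sum = Δs · [f(89/28) + f(99/28) + f(109/28) + ...].
Sum ≈ 0.0455.

0.0455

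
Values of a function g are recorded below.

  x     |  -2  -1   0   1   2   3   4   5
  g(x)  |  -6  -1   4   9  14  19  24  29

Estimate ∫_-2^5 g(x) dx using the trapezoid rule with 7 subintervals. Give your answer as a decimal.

Δx = 1.
T_7 = (1/2)·[(-6) + 2·(-1) + 2·4 + 2·9 + 2·14 + 2·19 + 2·24 + 29] = 80.5.

80.5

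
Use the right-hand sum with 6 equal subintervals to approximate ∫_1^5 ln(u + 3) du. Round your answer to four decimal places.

7.3168

Δu = (5 − 1)/6 = 2/3.
Right endpoints: 5/3, 7/3, 3, 11/3, 13/3, 5.
f(5/3) ≈ 1.5404, f(7/3) ≈ 1.6740, f(3) ≈ 1.7918, f(11/3) ≈ 1.8971, f(13/3) ≈ 1.9924, f(5) ≈ 2.0794.
Sum = Δu · [f(5/3) + f(7/3) + f(3) + ...].
Sum ≈ 7.3168.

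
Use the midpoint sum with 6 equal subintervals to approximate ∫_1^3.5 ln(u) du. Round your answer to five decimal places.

Δu = (3.5 − 1)/6 = 5/12.
Midpoints: 29/24, 1.625, 49/24, 59/24, 2.875, 79/24.
f(29/24) ≈ 0.18924, f(1.625) ≈ 0.48551, f(49/24) ≈ 0.71377, f(59/24) ≈ 0.89948, f(2.875) ≈ 1.05605, f(79/24) ≈ 1.19139.
Sum = Δu · [f(29/24) + f(1.625) + f(49/24) + ...].
Sum ≈ 1.88977.

1.88977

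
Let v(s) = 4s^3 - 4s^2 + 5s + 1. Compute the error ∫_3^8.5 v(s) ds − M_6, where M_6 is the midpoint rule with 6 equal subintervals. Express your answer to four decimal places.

25.0333

Exact integral: ∫_3^8.5 v(s) ds ≈ 4519.854167.
M_6 ≈ 4494.820891.
Error ≈ 4519.854167 − 4494.820891 ≈ 25.0333.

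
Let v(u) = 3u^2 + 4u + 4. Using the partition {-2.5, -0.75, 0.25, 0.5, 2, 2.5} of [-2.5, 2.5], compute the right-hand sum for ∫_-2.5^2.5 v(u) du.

Subinterval widths: 1.75, 1, 0.25, 1.5, 0.5.
Right endpoints: -0.75, 0.25, 0.5, 2, 2.5.
v(-0.75) = 2.6875, v(0.25) = 5.1875, v(0.5) = 6.75, v(2) = 24, v(2.5) = 32.75.
Sum = Σ Δu_i · v(u_i).
Sum = 63.953125.

63.953125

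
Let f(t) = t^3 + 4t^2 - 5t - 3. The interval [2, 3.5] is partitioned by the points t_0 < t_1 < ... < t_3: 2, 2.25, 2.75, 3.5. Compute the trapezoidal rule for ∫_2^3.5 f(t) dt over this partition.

56.09765625

Subinterval widths: 0.25, 0.5, 0.75.
f(2) = 11, f(2.25) = 17.390625, f(2.75) = 34.296875, f(3.5) = 71.375.
On each subinterval the trapezoid contributes (Δt_i/2)·[f(t_{i-1}) + f(t_i)].
Sum = 56.09765625.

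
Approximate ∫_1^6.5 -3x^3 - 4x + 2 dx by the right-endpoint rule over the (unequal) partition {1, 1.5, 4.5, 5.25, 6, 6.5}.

-2141.45703125

Subinterval widths: 0.5, 3, 0.75, 0.75, 0.5.
Right endpoints: 1.5, 4.5, 5.25, 6, 6.5.
f(1.5) = -14.125, f(4.5) = -289.375, f(5.25) = -453.109375, f(6) = -670, f(6.5) = -847.875.
Sum = Σ Δx_i · f(x_i).
Sum = -2141.45703125.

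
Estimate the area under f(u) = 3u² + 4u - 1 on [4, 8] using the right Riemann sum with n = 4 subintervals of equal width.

622

Δu = (8 − 4)/4 = 1.
Right endpoints: 5, 6, 7, 8.
f(5) = 94, f(6) = 131, f(7) = 174, f(8) = 223.
Sum = Δu · [f(5) + f(6) + f(7) + f(8)].
Sum = 622.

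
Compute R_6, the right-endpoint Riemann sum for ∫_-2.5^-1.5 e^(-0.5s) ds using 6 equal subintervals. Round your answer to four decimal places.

Δs = (-1.5 − (-2.5))/6 = 1/6.
Right endpoints: -7/3, -13/6, -2, -11/6, -5/3, -1.5.
f(-7/3) ≈ 3.2113, f(-13/6) ≈ 2.9545, f(-2) ≈ 2.7183, f(-11/6) ≈ 2.5009, f(-5/3) ≈ 2.3010, f(-1.5) ≈ 2.1170.
Sum = Δs · [f(-7/3) + f(-13/6) + f(-2) + ...].
Sum ≈ 2.6338.

2.6338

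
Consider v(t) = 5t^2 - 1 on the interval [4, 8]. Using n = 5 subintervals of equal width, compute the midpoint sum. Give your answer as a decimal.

Δt = (8 − 4)/5 = 0.8.
Midpoints: 4.4, 5.2, 6, 6.8, 7.6.
v(4.4) = 95.8, v(5.2) = 134.2, v(6) = 179, v(6.8) = 230.2, v(7.6) = 287.8.
Sum = Δt · [v(4.4) + v(5.2) + v(6) + v(6.8) + v(7.6)].
Sum = 741.6.

741.6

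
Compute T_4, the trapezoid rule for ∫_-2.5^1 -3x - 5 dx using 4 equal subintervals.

-9.625

Δx = (1 − (-2.5))/4 = 0.875.
f(-2.5) = 2.5, f(-1.625) = -0.125, f(-0.75) = -2.75, f(0.125) = -5.375, f(1) = -8.
T_4 = (Δx/2)·[f(x_0) + 2f(x_1) + 2f(x_2) + 2f(x_3) + f(x_4)].
Sum = -9.625.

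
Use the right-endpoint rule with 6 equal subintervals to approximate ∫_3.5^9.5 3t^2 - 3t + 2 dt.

Δt = (9.5 − 3.5)/6 = 1.
Right endpoints: 4.5, 5.5, 6.5, 7.5, 8.5, 9.5.
f(4.5) = 49.25, f(5.5) = 76.25, f(6.5) = 109.25, f(7.5) = 148.25, f(8.5) = 193.25, f(9.5) = 244.25.
Sum = Δt · [f(4.5) + f(5.5) + f(6.5) + ...].
Sum = 820.5.

820.5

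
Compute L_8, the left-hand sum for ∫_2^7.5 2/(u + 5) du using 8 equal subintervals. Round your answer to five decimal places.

1.20395

Δu = (7.5 − 2)/8 = 0.6875.
Left endpoints: 2, 2.6875, 3.375, 4.0625, 4.75, 5.4375, 6.125, 6.8125.
f(2) = 2/7, f(2.6875) = 32/123, f(3.375) = 16/67, f(4.0625) = 32/145, f(4.75) = 8/39, f(5.4375) = 32/167, f(6.125) = 16/89, f(6.8125) = 32/189.
Sum = Δu · [f(2) + f(2.6875) + f(3.375) + ...].
Sum ≈ 1.20395.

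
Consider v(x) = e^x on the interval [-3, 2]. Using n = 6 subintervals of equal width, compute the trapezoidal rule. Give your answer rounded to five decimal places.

Δx = (2 − (-3))/6 = 5/6.
v(-3) ≈ 0.04979, v(-13/6) ≈ 0.11456, v(-4/3) ≈ 0.26360, v(-0.5) ≈ 0.60653, v(1/3) ≈ 1.39561, v(7/6) ≈ 3.21127, v(2) ≈ 7.38906.
T_6 = (Δx/2)·[v(x_0) + 2v(x_1) + ... + 2v(x_{5}) + v(x_6)].
Sum ≈ 7.75916.

7.75916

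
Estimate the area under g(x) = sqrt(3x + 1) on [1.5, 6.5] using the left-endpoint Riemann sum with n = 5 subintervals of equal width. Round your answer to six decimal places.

Δx = (6.5 − 1.5)/5 = 1.
Left endpoints: 1.5, 2.5, 3.5, 4.5, 5.5.
g(1.5) ≈ 2.345208, g(2.5) ≈ 2.915476, g(3.5) ≈ 3.391165, g(4.5) ≈ 3.807887, g(5.5) ≈ 4.183300.
Sum = Δx · [g(1.5) + g(2.5) + g(3.5) + g(4.5) + g(5.5)].
Sum ≈ 16.643036.

16.643036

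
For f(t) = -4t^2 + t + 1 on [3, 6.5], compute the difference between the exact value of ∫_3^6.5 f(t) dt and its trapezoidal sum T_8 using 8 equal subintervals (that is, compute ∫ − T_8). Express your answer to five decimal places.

0.44661

Exact integral: ∫_3^6.5 f(t) dt ≈ -310.0416667.
T_8 = -310.48828125.
Error ≈ -310.0416667 − (-310.48828125) ≈ 0.44661.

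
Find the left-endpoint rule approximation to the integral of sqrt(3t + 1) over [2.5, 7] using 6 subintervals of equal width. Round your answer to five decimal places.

16.74920

Δt = (7 − 2.5)/6 = 0.75.
Left endpoints: 2.5, 3.25, 4, 4.75, 5.5, 6.25.
f(2.5) ≈ 2.91548, f(3.25) ≈ 3.27872, f(4) ≈ 3.60555, f(4.75) ≈ 3.90512, f(5.5) ≈ 4.18330, f(6.25) ≈ 4.44410.
Sum = Δt · [f(2.5) + f(3.25) + f(4) + ...].
Sum ≈ 16.74920.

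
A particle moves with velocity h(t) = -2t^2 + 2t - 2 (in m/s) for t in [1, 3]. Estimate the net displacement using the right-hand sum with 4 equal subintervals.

-16.5

Δt = (3 − 1)/4 = 0.5.
Right endpoints: 1.5, 2, 2.5, 3.
h(1.5) = -3.5, h(2) = -6, h(2.5) = -9.5, h(3) = -14.
Sum = Δt · [h(1.5) + h(2) + h(2.5) + h(3)].
Sum = -16.5.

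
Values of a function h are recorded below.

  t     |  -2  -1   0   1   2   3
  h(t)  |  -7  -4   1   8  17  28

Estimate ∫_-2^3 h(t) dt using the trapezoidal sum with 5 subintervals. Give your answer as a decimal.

Δt = 1.
T_5 = (1/2)·[(-7) + 2·(-4) + 2·1 + 2·8 + 2·17 + 28] = 32.5.

32.5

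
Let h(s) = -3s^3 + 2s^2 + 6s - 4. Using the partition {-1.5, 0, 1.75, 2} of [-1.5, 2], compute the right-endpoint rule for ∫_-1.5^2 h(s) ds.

-14.04296875

Subinterval widths: 1.5, 1.75, 0.25.
Right endpoints: 0, 1.75, 2.
h(0) = -4, h(1.75) = -3.453125, h(2) = -8.
Sum = Σ Δs_i · h(s_i).
Sum = -14.04296875.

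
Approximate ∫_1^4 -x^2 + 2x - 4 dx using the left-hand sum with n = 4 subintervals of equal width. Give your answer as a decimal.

Δx = (4 − 1)/4 = 0.75.
Left endpoints: 1, 1.75, 2.5, 3.25.
f(1) = -3, f(1.75) = -3.5625, f(2.5) = -5.25, f(3.25) = -8.0625.
Sum = Δx · [f(1) + f(1.75) + f(2.5) + f(3.25)].
Sum = -14.90625.

-14.90625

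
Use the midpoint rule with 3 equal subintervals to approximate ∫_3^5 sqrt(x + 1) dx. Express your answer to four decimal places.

4.4655

Δx = (5 − 3)/3 = 2/3.
Midpoints: 10/3, 4, 14/3.
f(10/3) ≈ 2.0817, f(4) ≈ 2.2361, f(14/3) ≈ 2.3805.
Sum = Δx · [f(10/3) + f(4) + f(14/3)].
Sum ≈ 4.4655.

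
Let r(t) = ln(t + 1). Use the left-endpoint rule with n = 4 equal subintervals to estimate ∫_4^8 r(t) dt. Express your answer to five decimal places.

7.42655

Δt = (8 − 4)/4 = 1.
Left endpoints: 4, 5, 6, 7.
r(4) ≈ 1.60944, r(5) ≈ 1.79176, r(6) ≈ 1.94591, r(7) ≈ 2.07944.
Sum = Δt · [r(4) + r(5) + r(6) + r(7)].
Sum ≈ 7.42655.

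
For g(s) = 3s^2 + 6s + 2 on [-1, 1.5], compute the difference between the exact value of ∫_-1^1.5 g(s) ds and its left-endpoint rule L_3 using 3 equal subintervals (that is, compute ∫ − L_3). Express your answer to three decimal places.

6.944

Exact integral: ∫_-1^1.5 g(s) ds = 13.125.
L_3 ≈ 6.18056.
Error ≈ 13.125 − 6.18056 ≈ 6.944.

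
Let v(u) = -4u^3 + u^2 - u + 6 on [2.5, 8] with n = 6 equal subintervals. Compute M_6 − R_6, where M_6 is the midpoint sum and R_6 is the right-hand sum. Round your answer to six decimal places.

957.706597

M_6 ≈ -3863.47627315.
R_6 ≈ -4821.18287037.
M_6 − R_6 ≈ 957.706597.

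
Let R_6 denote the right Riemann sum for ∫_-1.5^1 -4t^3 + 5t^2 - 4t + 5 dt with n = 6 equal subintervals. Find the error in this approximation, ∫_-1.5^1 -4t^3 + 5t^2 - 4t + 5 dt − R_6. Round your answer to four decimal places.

Exact integral: ∫_-1.5^1 f(t) dt ≈ 26.354167.
R_6 ≈ 19.901620.
Error ≈ 26.354167 − 19.901620 ≈ 6.4525.

6.4525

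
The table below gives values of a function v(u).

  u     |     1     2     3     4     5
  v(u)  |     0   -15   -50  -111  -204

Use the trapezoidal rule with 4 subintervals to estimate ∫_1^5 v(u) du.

-278

Δu = 1.
T_4 = (1/2)·[0 + 2·(-15) + 2·(-50) + 2·(-111) + (-204)] = -278.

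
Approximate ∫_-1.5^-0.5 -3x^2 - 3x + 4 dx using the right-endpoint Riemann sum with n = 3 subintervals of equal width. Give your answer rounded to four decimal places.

4.1944

Δx = (-0.5 − (-1.5))/3 = 1/3.
Right endpoints: -7/6, -5/6, -0.5.
f(-7/6) = 41/12, f(-5/6) = 53/12, f(-0.5) = 4.75.
Sum = Δx · [f(-7/6) + f(-5/6) + f(-0.5)].
Sum ≈ 4.1944.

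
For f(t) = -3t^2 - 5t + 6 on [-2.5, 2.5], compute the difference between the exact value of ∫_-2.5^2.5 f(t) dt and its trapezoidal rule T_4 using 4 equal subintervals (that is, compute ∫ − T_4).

Exact integral: ∫_-2.5^2.5 f(t) dt = -1.25.
T_4 = -5.15625.
Error = -1.25 − (-5.15625) = 3.90625.

3.90625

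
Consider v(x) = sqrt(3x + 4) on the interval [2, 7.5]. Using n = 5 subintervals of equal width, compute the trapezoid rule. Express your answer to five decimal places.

23.26924

Δx = (7.5 − 2)/5 = 1.1.
v(2) ≈ 3.16228, v(3.1) ≈ 3.64692, v(4.2) ≈ 4.07431, v(5.3) ≈ 4.46094, v(6.4) ≈ 4.81664, v(7.5) ≈ 5.14782.
T_5 = (Δx/2)·[v(x_0) + 2v(x_1) + ... + 2v(x_{4}) + v(x_5)].
Sum ≈ 23.26924.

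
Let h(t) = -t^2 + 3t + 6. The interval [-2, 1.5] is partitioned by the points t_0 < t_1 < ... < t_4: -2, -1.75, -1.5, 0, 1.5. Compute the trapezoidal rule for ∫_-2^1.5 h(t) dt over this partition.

13.453125

Subinterval widths: 0.25, 0.25, 1.5, 1.5.
h(-2) = -4, h(-1.75) = -2.3125, h(-1.5) = -0.75, h(0) = 6, h(1.5) = 8.25.
On each subinterval the trapezoid contributes (Δt_i/2)·[h(t_{i-1}) + h(t_i)].
Sum = 13.453125.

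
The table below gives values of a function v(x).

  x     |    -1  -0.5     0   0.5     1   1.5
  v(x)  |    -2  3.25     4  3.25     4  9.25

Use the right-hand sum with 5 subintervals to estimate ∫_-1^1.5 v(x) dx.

Δx = 0.5.
Sum = 0.5·[3.25 + 4 + 3.25 + 4 + 9.25] = 11.875.

11.875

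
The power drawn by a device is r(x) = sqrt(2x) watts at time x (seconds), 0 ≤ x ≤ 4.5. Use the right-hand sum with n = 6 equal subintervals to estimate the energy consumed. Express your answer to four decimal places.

Δx = (4.5 − 0)/6 = 0.75.
Right endpoints: 0.75, 1.5, 2.25, 3, 3.75, 4.5.
r(0.75) ≈ 1.2247, r(1.5) ≈ 1.7321, r(2.25) ≈ 2.1213, r(3) ≈ 2.4495, r(3.75) ≈ 2.7386, r(4.5) ≈ 3.0000.
Sum = Δx · [r(0.75) + r(1.5) + r(2.25) + ...].
Sum ≈ 9.9497.

9.9497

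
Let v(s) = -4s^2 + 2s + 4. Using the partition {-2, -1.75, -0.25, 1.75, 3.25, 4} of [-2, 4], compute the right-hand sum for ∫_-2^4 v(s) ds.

Subinterval widths: 0.25, 1.5, 2, 1.5, 0.75.
Right endpoints: -1.75, -0.25, 1.75, 3.25, 4.
v(-1.75) = -11.75, v(-0.25) = 3.25, v(1.75) = -4.75, v(3.25) = -31.75, v(4) = -52.
Sum = Σ Δs_i · v(s_i).
Sum = -94.1875.

-94.1875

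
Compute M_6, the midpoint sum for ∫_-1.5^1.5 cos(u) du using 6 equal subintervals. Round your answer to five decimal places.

Δu = (1.5 − (-1.5))/6 = 0.5.
Midpoints: -1.25, -0.75, -0.25, 0.25, 0.75, 1.25.
f(-1.25) ≈ 0.31532, f(-0.75) ≈ 0.73169, f(-0.25) ≈ 0.96891, f(0.25) ≈ 0.96891, f(0.75) ≈ 0.73169, f(1.25) ≈ 0.31532.
Sum = Δu · [f(-1.25) + f(-0.75) + f(-0.25) + ...].
Sum ≈ 2.01592.

2.01592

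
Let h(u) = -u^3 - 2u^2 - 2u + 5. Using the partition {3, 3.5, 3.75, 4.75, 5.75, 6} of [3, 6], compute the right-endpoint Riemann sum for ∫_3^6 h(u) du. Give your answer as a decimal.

-548.80859375

Subinterval widths: 0.5, 0.25, 1, 1, 0.25.
Right endpoints: 3.5, 3.75, 4.75, 5.75, 6.
h(3.5) = -69.375, h(3.75) = -83.359375, h(4.75) = -156.796875, h(5.75) = -262.734375, h(6) = -295.
Sum = Σ Δu_i · h(u_i).
Sum = -548.80859375.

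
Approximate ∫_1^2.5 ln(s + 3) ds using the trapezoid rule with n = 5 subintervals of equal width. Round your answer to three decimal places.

Δs = (2.5 − 1)/5 = 0.3.
f(1) ≈ 1.386, f(1.3) ≈ 1.459, f(1.6) ≈ 1.526, f(1.9) ≈ 1.589, f(2.2) ≈ 1.649, f(2.5) ≈ 1.705.
T_5 = (Δs/2)·[f(s_0) + 2f(s_1) + ... + 2f(s_{4}) + f(s_5)].
Sum ≈ 2.330.

2.330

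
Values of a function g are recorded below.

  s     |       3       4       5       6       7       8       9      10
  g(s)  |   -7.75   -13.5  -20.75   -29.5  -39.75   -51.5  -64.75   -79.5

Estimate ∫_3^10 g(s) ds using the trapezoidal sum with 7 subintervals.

Δs = 1.
T_7 = (1/2)·[(-7.75) + 2·(-13.5) + 2·(-20.75) + 2·(-29.5) + 2·(-39.75) + 2·(-51.5) + 2·(-64.75) + (-79.5)] = -263.375.

-263.375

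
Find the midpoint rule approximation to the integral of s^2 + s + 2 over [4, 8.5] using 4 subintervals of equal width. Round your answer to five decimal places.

220.02539

Δs = (8.5 − 4)/4 = 1.125.
Midpoints: 4.5625, 5.6875, 6.8125, 7.9375.
f(4.5625) = 27.37890625, f(5.6875) = 40.03515625, f(6.8125) = 55.22265625, f(7.9375) = 72.94140625.
Sum = Δs · [f(4.5625) + f(5.6875) + f(6.8125) + f(7.9375)].
Sum ≈ 220.02539.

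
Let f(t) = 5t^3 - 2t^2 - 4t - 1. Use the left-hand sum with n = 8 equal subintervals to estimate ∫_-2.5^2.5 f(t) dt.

-69.0625

Δt = (2.5 − (-2.5))/8 = 0.625.
Left endpoints: -2.5, -1.875, -1.25, -0.625, 0, 0.625, 1.25, 1.875.
f(-2.5) = -81.625, f(-1.875) = -17147/512, f(-1.25) = -8.890625, f(-0.625) = -257/512, f(0) = -1, f(0.625) = -1567/512, f(1.25) = 0.640625, f(1.875) = 8923/512.
Sum = Δt · [f(-2.5) + f(-1.875) + f(-1.25) + ...].
Sum = -69.0625.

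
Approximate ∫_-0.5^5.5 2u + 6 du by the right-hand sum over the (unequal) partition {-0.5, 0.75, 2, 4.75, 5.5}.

77.25

Subinterval widths: 1.25, 1.25, 2.75, 0.75.
Right endpoints: 0.75, 2, 4.75, 5.5.
f(0.75) = 7.5, f(2) = 10, f(4.75) = 15.5, f(5.5) = 17.
Sum = Σ Δu_i · f(u_i).
Sum = 77.25.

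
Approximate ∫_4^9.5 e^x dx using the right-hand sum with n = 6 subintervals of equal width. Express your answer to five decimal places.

Δx = (9.5 − 4)/6 = 11/12.
Right endpoints: 59/12, 35/6, 6.75, 23/3, 103/12, 9.5.
f(59/12) ≈ 136.54670, f(35/6) ≈ 341.49510, f(6.75) ≈ 854.05876, f(23/3) ≈ 2135.94973, f(103/12) ≈ 5341.88215, f(9.5) ≈ 13359.72683.
Sum = Δx · [f(59/12) + f(35/6) + f(6.75) + ...].
Sum ≈ 20322.18767.

20322.18767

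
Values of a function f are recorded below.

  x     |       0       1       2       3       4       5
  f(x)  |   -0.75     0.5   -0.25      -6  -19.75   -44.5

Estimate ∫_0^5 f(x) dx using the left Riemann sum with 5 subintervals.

-26.25

Δx = 1.
Sum = 1·[(-0.75) + 0.5 + (-0.25) + (-6) + (-19.75)] = -26.25.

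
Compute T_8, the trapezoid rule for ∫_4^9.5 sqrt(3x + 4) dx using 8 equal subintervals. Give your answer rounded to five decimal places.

26.94637

Δx = (9.5 − 4)/8 = 0.6875.
f(4) ≈ 4.00000, f(4.6875) ≈ 4.25000, f(5.375) ≈ 4.48609, f(6.0625) ≈ 4.71036, f(6.75) ≈ 4.92443, f(7.4375) ≈ 5.12957, f(8.125) ≈ 5.32682, f(8.8125) ≈ 5.51702, f(9.5) ≈ 5.70088.
T_8 = (Δx/2)·[f(x_0) + 2f(x_1) + ... + 2f(x_{7}) + f(x_8)].
Sum ≈ 26.94637.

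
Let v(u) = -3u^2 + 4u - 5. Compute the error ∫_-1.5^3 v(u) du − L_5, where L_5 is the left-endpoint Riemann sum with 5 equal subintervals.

Exact integral: ∫_-1.5^3 v(u) du = -39.375.
L_5 = -40.185.
Error = -39.375 − (-40.185) = 0.81.

0.81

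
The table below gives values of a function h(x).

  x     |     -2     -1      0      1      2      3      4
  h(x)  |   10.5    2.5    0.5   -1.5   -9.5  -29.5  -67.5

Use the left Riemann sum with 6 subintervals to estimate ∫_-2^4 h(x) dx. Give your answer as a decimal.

Δx = 1.
Sum = 1·[10.5 + 2.5 + 0.5 + (-1.5) + (-9.5) + (-29.5)] = -27.

-27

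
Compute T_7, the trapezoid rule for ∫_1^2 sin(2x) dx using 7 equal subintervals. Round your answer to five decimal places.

0.11794

Δx = (2 − 1)/7 = 1/7.
f(1) ≈ 0.90930, f(8/7) ≈ 0.75515, f(9/7) ≈ 0.53977, f(10/7) ≈ 0.28063, f(11/7) ≈ -0.00126, f(12/7) ≈ -0.28306, f(13/7) ≈ -0.54190, f(2) ≈ -0.75680.
T_7 = (Δx/2)·[f(x_0) + 2f(x_1) + ... + 2f(x_{6}) + f(x_7)].
Sum ≈ 0.11794.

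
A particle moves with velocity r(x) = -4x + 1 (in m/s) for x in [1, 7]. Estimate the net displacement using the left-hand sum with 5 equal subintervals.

Δx = (7 − 1)/5 = 1.2.
Left endpoints: 1, 2.2, 3.4, 4.6, 5.8.
r(1) = -3, r(2.2) = -7.8, r(3.4) = -12.6, r(4.6) = -17.4, r(5.8) = -22.2.
Sum = Δx · [r(1) + r(2.2) + r(3.4) + r(4.6) + r(5.8)].
Sum = -75.6.

-75.6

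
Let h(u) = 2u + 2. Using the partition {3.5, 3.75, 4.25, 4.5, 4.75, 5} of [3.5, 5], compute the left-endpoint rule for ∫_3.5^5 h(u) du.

15.25

Subinterval widths: 0.25, 0.5, 0.25, 0.25, 0.25.
Left endpoints: 3.5, 3.75, 4.25, 4.5, 4.75.
h(3.5) = 9, h(3.75) = 9.5, h(4.25) = 10.5, h(4.5) = 11, h(4.75) = 11.5.
Sum = Σ Δu_i · h(u_i).
Sum = 15.25.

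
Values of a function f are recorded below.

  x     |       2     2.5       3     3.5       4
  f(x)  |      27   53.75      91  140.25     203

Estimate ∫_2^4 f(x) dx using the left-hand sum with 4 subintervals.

Δx = 0.5.
Sum = 0.5·[27 + 53.75 + 91 + 140.25] = 156.

156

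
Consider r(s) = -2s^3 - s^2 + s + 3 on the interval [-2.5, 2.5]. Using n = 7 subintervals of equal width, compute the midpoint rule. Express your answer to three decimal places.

Δs = (2.5 − (-2.5))/7 = 5/7.
Midpoints: -15/7, -10/7, -5/7, 0, 5/7, 10/7, 15/7.
r(-15/7) = 5469/343, r(-10/7) = 1839/343, r(-5/7) = 859/343, r(0) = 3, r(5/7) = 849/343, r(10/7) = -1181/343, r(15/7) = -6561/343.
Sum = Δs · [r(-15/7) + r(-10/7) + r(-5/7) + ...].
Sum ≈ 4.796.

4.796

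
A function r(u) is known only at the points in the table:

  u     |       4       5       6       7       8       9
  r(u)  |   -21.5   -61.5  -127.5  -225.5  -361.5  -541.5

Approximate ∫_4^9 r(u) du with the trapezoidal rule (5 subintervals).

Δu = 1.
T_5 = (1/2)·[(-21.5) + 2·(-61.5) + 2·(-127.5) + 2·(-225.5) + 2·(-361.5) + (-541.5)] = -1057.5.

-1057.5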